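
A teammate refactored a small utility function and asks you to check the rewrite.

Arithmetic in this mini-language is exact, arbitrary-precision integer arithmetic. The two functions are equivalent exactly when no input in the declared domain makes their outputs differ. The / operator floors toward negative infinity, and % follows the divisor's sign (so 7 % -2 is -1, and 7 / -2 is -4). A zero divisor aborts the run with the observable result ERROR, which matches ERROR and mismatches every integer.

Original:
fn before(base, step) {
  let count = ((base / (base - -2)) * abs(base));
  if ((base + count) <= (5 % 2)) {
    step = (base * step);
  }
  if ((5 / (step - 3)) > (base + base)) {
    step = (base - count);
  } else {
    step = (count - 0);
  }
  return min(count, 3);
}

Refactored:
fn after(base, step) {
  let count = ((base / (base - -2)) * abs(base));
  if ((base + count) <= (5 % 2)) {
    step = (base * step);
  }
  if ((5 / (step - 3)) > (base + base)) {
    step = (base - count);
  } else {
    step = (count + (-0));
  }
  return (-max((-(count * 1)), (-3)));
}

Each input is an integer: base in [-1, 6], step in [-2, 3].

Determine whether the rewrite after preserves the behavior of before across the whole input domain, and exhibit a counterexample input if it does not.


This is a faithful refactor — min/max/abs usage differs; and constant usage differs; and arithmetic usage differs, but the computed results match everywhere.
As a probe, take base=-1, step=-2: before runs count becomes -1; next ((base + count) <= (5 % 2)) evaluates to true; next step becomes 2; next ((5 / (step - 3)) > (base + base)) evaluates to false; next step becomes -1; next final value -1; after runs count becomes -1; next ((base + count) <= (5 % 2)) evaluates to true; next step becomes 2; next ((5 / (step - 3)) > (base + base)) evaluates to false; next step becomes -1; next final value -1; both end at -1.
Every one of the 48 inputs gives matching results.
verdict: equivalent


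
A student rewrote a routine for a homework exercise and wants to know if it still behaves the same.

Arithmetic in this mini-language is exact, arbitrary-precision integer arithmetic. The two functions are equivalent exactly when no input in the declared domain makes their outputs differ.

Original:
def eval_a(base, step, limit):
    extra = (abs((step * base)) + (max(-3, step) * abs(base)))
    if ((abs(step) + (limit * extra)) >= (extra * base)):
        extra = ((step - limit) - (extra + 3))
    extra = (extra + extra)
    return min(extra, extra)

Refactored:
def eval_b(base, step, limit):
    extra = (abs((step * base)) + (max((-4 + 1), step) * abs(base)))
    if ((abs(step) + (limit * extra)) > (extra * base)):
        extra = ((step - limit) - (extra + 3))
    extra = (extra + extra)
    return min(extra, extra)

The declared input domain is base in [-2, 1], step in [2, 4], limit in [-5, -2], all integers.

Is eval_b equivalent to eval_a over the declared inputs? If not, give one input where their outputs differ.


The suspicious edit (`((abs(step) + (limit * extra)) >= (extra * base))` became `((abs(step) + (limit * extra)) > (extra * base))`) never changes the result for any input inside the declared domain.
One worked example (base=-2, step=4, limit=-5) — eval_a: extra becomes 16; next ((abs(step) + (limit * extra)) >= (extra * base)) evaluates to false; next extra becomes 32; next final value 32; eval_b: extra becomes 16; next ((abs(step) + (limit * extra)) > (extra * base)) evaluates to false; next extra becomes 32; next final value 32; agreement on 32.
Every one of the 48 inputs gives matching results.
verdict: equivalent


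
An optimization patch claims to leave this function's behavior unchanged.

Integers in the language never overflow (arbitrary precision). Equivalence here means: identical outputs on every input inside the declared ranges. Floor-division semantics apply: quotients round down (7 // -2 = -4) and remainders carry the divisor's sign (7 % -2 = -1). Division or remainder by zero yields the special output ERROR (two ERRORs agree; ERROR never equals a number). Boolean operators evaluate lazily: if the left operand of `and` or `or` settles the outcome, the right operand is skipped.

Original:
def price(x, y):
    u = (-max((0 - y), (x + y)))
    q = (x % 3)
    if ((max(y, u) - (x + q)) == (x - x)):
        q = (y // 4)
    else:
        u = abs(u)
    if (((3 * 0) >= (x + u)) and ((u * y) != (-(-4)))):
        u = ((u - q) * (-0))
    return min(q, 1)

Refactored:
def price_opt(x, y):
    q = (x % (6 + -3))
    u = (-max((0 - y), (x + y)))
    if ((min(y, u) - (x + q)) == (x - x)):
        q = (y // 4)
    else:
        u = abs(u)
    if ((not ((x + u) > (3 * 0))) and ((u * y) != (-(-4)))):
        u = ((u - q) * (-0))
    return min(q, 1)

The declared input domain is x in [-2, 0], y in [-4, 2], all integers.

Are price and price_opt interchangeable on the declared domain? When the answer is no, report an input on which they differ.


Consider the input x=-1, y=1.
price: u := 0 | q := 2 | ((max(y, u) - (x + q)) == (x - x)): true | q := 0 | (((3 * 0) >= (x + u)) and ((u * y) != (-(-4)))): true | u := 0 | result 0
price_opt: q := 2 | u := 0 | ((min(y, u) - (x + q)) == (x - x)): false | u := 0 | ((not ((x + u) > (3 * 0))) and ((u * y) != (-(-4)))): true | u := 0 | result 1
0 against 1: the behavior changed.
verdict: not equivalent; witness: x=-1, y=1


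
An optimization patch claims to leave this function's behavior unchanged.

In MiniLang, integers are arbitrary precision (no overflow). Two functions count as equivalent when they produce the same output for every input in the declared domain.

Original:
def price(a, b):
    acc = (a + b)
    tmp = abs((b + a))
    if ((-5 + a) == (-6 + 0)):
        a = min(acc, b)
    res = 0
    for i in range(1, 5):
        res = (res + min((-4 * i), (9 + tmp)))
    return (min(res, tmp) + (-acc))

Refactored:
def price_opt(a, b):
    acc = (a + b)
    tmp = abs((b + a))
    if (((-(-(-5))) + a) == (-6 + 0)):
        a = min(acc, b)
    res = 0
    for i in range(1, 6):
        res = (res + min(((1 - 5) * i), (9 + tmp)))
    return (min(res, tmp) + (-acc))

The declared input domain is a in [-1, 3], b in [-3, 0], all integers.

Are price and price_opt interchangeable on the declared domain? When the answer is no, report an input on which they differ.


Evaluate both at a=-1, b=-3.
price: acc := -4 | tmp := 4 | ((-5 + a) == (-6 + 0)): true | a := -4 | res := 0 | iter i=1: | res := -4 | iter i=2: | res := -12 | iter i=3: | res := -24 | iter i=4: | res := -40 | result -36
price_opt: acc := -4 | tmp := 4 | (((-(-(-5))) + a) == (-6 + 0)): true | a := -4 | res := 0 | iter i=1: | res := -4 | iter i=2: | res := -12 | iter i=3: | res := -24 | iter i=4: | res := -40 | iter i=5: | res := -60 | result -56
-36 and -56 differ, so these are not the same function on this domain.
verdict: not equivalent; witness: a=-1, b=-3


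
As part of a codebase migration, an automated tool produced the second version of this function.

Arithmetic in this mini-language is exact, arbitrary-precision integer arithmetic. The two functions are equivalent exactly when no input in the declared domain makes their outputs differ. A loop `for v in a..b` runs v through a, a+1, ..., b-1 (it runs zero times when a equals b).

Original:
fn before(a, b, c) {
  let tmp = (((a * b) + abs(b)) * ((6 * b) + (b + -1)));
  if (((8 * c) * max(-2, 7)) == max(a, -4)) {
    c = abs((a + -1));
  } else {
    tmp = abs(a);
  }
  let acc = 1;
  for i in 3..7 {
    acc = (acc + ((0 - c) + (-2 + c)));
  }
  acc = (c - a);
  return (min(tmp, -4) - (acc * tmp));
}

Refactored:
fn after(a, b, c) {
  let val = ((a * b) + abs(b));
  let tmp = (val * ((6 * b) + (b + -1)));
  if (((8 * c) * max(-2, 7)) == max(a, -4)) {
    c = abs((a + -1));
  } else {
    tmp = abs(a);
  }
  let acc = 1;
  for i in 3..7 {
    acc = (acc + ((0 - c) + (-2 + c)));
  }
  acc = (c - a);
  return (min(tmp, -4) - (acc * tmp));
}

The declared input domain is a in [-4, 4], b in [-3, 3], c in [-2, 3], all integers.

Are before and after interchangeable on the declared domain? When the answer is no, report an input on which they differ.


Side by side, the visible changes include: statement counts differ, local variable names differ.
Tracing a=0, b=-3, c=-2: before: tmp=-66, then (((8 * c) * max(-2, 7)) == max(a, -4)) is false, then tmp=0, then acc=1, then (i=3), then acc=-1, then (i=4), then acc=-3, then (i=5), then acc=-5, then (i=6), then acc=-7, then acc=-2, then returns -4 | after: val=3, then tmp=-66, then (((8 * c) * max(-2, 7)) == max(a, -4)) is false, then tmp=0, then acc=1, then (i=3), then acc=-1, then (i=4), then acc=-3, then (i=5), then acc=-5, then (i=6), then acc=-7, then acc=-2, then returns -4 — matching result -4.
Across all 378 domain points the two functions coincide.
verdict: equivalent


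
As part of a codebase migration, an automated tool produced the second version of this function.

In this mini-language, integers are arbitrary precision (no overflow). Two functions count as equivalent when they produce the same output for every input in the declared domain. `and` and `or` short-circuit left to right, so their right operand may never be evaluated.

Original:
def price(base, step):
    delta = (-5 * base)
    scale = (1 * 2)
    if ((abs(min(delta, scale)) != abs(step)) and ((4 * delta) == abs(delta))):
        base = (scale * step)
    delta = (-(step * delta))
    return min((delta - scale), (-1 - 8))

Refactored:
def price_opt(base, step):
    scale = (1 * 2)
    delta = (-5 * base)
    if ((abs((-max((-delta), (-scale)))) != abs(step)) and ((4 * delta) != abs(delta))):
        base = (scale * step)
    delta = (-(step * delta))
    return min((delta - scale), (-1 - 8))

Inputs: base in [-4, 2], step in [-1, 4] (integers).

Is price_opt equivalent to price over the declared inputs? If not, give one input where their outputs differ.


The one real change (`((4 * delta) == abs(delta))` became `((4 * delta) != abs(delta))`) has no effect anywhere in the declared ranges; all 42 inputs agree.
verdict: equivalent


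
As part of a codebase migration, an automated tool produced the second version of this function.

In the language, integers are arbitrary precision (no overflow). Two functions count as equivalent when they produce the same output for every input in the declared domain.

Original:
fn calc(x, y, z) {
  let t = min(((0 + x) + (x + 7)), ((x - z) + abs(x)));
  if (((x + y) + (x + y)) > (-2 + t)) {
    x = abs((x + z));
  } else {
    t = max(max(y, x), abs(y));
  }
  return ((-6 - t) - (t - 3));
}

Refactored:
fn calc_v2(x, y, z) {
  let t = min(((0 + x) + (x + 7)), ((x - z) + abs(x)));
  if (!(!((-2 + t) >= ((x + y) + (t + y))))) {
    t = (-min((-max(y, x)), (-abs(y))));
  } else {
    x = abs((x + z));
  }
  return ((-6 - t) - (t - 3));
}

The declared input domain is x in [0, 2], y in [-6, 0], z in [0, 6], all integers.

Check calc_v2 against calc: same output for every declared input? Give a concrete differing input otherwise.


The rewrite breaks on x=0, y=-3, z=5, where the results are 7 and -9.
calc: t = -5; (((x + y) + (x + y)) > (-2 + t)) -> true; x = 5; return 7
calc_v2: t = -5; (!(!((-2 + t) >= ((x + y) + (t + y))))) -> true; t = 3; return -9
verdict: not equivalent; witness: x=0, y=-3, z=5


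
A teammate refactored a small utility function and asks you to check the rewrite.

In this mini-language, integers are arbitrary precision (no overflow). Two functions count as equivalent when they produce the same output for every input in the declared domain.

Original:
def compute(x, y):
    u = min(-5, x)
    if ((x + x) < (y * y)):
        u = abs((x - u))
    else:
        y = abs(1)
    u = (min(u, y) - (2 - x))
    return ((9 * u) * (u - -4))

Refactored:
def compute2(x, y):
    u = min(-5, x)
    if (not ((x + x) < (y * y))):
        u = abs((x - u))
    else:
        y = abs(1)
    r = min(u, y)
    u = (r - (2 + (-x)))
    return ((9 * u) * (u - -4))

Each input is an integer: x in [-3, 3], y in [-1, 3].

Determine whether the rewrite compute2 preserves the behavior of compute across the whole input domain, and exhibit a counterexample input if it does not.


On input x=-3, y=-1, compute returns 108 while compute2 returns 540.
verdict: not equivalent; witness: x=-3, y=-1


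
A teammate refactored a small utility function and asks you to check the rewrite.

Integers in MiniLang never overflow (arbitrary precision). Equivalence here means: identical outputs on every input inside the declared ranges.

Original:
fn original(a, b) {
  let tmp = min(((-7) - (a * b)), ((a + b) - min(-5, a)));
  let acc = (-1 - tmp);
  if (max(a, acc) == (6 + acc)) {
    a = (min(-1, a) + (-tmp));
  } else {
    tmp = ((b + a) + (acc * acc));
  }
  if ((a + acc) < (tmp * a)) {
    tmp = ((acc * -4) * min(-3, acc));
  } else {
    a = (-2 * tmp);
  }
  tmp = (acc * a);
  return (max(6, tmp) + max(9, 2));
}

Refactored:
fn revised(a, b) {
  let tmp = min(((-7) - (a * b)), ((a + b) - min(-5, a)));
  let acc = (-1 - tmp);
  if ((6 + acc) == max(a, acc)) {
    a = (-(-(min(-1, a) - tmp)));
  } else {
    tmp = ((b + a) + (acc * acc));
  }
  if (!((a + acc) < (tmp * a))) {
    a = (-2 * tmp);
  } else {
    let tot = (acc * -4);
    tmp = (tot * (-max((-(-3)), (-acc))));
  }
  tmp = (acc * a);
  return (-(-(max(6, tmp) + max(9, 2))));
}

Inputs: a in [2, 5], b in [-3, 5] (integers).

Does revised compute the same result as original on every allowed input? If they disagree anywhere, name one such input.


The two are interchangeable: min/max/abs usage differs, local variable names differ, boolean connective usage differs, statement counts differ, arithmetic usage differs, and every declared input agrees.
One worked example (a=3, b=4) — original: tmp = -19; acc = 18; (max(a, acc) == (6 + acc)) -> false; tmp = 331; ((a + acc) < (tmp * a)) -> true; tmp = 216; tmp = 54; return 63; revised: tmp = -19; acc = 18; ((6 + acc) == max(a, acc)) -> false; tmp = 331; (!((a + acc) < (tmp * a))) -> false; tot = -72; tmp = 216; tmp = 54; return 63; agreement on 63.
Sweeping the whole domain (36 inputs) finds no disagreement.
verdict: equivalent


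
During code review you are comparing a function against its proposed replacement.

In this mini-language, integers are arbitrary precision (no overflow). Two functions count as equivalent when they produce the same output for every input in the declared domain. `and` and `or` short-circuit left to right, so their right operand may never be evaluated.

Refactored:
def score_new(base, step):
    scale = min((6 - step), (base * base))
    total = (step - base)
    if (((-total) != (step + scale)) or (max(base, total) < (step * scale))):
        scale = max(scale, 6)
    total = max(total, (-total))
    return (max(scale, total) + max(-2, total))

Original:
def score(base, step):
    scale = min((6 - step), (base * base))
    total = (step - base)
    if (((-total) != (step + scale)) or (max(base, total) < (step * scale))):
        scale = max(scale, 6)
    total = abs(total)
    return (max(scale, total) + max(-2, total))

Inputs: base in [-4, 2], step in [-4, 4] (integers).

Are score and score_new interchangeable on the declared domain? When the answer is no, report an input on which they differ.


Behavior is preserved: although min/max/abs usage differs, the outputs never diverge.
As a probe, take base=-3, step=-3: score runs scale becomes 9; next total becomes 0; next (((-total) != (step + scale)) or (max(base, total) < (step * scale))) evaluates to true; next scale becomes 9; next total becomes 0; next final value 9; score_new runs scale becomes 9; next total becomes 0; next (((-total) != (step + scale)) or (max(base, total) < (step * scale))) evaluates to true; next scale becomes 9; next total becomes 0; next final value 9; both end at 9.
Sweeping the whole domain (63 inputs) finds no disagreement.
verdict: equivalent


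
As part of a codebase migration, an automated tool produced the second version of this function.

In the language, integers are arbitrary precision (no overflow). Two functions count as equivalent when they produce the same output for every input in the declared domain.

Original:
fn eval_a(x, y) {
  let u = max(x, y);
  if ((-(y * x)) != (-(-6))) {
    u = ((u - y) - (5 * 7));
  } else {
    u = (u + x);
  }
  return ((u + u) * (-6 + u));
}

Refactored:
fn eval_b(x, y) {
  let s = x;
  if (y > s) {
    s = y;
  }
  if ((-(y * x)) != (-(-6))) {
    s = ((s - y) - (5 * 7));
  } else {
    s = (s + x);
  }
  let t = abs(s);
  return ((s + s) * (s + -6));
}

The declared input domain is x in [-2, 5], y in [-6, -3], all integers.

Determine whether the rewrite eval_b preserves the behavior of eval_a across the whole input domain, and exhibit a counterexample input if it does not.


Comparing the listings, the differences include: statement counts differ, branching structure differs, local variable names differ, comparison usage differs, min/max/abs usage differs.
Spot check at x=5, y=-5 — eval_a: u = 5; ((-(y * x)) != (-(-6))) -> true; u = -25; return 1550. eval_b: s = 5; (y > s) -> false; ((-(y * x)) != (-(-6))) -> true; s = -25; t = 25; return 1550. Both give 1550.
Across all 32 domain points the two functions coincide.
verdict: equivalent


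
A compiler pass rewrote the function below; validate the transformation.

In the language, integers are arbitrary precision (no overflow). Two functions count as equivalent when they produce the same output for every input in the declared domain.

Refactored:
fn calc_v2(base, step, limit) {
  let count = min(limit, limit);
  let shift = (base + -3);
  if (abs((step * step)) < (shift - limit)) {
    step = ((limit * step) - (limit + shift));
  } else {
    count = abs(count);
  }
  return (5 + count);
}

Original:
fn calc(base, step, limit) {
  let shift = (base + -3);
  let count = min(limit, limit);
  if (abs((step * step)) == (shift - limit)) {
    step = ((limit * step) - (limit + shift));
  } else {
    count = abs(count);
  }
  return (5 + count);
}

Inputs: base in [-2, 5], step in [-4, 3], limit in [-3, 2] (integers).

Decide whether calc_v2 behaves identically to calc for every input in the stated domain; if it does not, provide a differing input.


These are not equivalent — on base=0, step=0, limit=-3 the outputs split (2 vs 8).
calc: shift = -3; count = -3; (abs((step * step)) == (shift - limit)) -> true; step = 6; return 2
calc_v2: count = -3; shift = -3; (abs((step * step)) < (shift - limit)) -> false; count = 3; return 8
verdict: not equivalent; witness: base=0, step=0, limit=-3


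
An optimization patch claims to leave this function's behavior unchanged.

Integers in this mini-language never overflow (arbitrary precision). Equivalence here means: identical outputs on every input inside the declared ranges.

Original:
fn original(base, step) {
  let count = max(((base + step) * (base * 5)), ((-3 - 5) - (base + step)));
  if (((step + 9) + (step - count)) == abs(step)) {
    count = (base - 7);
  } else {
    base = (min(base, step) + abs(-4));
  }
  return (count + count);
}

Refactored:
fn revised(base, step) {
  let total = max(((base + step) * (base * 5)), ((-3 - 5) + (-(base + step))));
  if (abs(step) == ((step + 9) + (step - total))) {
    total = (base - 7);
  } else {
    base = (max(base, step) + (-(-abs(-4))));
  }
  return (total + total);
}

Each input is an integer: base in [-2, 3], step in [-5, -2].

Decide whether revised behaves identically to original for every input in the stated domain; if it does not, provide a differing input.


Equivalent. The edit looks behavioral (`min(base, step)` became `max(base, step)`), but over these ranges it never changes the outcome.
Across all 24 domain points the two functions coincide.
One worked example (base=1, step=-3) — original: count=-6, then (((step + 9) + (step - count)) == abs(step)) is false, then base=1, then returns -12; revised: total=-6, then (abs(step) == ((step + 9) + (step - total))) is false, then base=5, then returns -12; agreement on -12.
verdict: equivalent


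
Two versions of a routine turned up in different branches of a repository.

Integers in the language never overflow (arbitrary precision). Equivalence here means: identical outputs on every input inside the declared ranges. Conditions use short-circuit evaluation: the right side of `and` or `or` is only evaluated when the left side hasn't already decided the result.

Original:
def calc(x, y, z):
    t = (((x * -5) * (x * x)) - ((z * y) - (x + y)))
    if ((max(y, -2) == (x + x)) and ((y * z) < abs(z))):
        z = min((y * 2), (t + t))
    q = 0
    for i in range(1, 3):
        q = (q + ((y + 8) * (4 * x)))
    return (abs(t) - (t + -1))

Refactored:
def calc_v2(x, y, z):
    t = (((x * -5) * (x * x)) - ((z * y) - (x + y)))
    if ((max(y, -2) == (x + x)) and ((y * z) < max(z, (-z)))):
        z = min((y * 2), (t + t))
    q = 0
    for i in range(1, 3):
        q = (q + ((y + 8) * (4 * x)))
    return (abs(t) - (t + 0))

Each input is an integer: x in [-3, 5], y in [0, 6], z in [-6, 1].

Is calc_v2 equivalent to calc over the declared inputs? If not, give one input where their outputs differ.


These are not equivalent — on x=-3, y=0, z=-6 the outputs split (1 vs 0).
calc: t = 132; ((max(y, -2) == (x + x)) and ((y * z) < abs(z))) -> false; q = 0; [i=1]; q = -96; [i=2]; q = -192; return 1
calc_v2: t = 132; ((max(y, -2) == (x + x)) and ((y * z) < max(z, (-z)))) -> false; q = 0; [i=1]; q = -96; [i=2]; q = -192; return 0
verdict: not equivalent; witness: x=-3, y=0, z=-6


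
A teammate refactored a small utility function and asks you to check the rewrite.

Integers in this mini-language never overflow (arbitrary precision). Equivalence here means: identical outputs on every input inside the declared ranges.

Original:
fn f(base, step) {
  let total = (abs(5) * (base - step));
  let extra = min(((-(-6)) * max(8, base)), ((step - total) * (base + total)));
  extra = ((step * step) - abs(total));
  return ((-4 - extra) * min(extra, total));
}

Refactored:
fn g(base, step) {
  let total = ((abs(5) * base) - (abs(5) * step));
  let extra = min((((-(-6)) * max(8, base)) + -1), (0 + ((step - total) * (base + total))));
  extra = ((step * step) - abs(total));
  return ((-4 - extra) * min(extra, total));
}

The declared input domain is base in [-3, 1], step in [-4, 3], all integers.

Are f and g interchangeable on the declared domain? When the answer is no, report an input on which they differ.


There is a behavioral-looking edit here, yet the outcome never shifts on this domain.
As a probe, take base=-3, step=1: f runs total = -20; extra = -483; extra = -19; return -300; g runs total = -20; extra = -483; extra = -19; return -300; both end at -300.
Sweeping the whole domain (40 inputs) finds no disagreement.
verdict: equivalent


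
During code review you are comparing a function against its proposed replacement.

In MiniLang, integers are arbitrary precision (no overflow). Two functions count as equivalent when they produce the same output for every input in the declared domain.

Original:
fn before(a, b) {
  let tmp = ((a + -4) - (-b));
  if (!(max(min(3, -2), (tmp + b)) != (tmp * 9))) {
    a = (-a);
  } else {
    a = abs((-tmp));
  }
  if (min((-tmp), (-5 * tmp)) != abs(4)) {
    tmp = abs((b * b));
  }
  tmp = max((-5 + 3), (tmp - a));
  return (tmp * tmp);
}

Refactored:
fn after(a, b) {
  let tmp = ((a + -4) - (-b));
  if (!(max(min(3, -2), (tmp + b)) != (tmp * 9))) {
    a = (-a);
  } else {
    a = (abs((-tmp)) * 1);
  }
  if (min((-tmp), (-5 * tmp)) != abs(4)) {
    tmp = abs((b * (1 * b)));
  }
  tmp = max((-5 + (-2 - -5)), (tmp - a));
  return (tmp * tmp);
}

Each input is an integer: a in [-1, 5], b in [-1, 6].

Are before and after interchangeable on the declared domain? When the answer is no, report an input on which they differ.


Side by side, the visible changes include: constant usage differs, plus arithmetic usage differs.
One worked example (a=-1, b=2) — before: tmp=-3, then (!(max(min(3, -2), (tmp + b)) != (tmp * 9))) is false, then a=3, then (min((-tmp), (-5 * tmp)) != abs(4)) is true, then tmp=4, then tmp=1, then returns 1; after: tmp=-3, then (!(max(min(3, -2), (tmp + b)) != (tmp * 9))) is false, then a=3, then (min((-tmp), (-5 * tmp)) != abs(4)) is true, then tmp=4, then tmp=1, then returns 1; agreement on 1.
Checked all 56 inputs in the declared domain: the outputs agree on every one.
verdict: equivalent


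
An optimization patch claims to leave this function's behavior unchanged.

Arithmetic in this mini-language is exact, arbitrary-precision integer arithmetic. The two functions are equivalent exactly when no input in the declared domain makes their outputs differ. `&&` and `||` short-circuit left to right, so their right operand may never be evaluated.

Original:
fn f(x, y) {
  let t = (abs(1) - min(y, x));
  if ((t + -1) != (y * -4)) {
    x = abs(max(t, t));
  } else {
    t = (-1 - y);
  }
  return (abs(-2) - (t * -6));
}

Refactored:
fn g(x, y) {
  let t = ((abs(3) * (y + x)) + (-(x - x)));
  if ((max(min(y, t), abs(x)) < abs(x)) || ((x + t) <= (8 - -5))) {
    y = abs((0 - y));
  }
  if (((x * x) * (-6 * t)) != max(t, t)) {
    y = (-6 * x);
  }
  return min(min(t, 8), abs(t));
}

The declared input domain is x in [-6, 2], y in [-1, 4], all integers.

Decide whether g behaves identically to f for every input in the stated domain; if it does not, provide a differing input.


There is a counterexample at x=-6, y=-1: 44 on one side, -21 on the other.
f: t := 7 | ((t + -1) != (y * -4)): true | x := 7 | result 44
g: t := -21 | ((max(min(y, t), abs(x)) < abs(x)) || ((x + t) <= (8 - -5))): true | y := 1 | (((x * x) * (-6 * t)) != max(t, t)): true | y := 36 | result -21
verdict: not equivalent; witness: x=-6, y=-1


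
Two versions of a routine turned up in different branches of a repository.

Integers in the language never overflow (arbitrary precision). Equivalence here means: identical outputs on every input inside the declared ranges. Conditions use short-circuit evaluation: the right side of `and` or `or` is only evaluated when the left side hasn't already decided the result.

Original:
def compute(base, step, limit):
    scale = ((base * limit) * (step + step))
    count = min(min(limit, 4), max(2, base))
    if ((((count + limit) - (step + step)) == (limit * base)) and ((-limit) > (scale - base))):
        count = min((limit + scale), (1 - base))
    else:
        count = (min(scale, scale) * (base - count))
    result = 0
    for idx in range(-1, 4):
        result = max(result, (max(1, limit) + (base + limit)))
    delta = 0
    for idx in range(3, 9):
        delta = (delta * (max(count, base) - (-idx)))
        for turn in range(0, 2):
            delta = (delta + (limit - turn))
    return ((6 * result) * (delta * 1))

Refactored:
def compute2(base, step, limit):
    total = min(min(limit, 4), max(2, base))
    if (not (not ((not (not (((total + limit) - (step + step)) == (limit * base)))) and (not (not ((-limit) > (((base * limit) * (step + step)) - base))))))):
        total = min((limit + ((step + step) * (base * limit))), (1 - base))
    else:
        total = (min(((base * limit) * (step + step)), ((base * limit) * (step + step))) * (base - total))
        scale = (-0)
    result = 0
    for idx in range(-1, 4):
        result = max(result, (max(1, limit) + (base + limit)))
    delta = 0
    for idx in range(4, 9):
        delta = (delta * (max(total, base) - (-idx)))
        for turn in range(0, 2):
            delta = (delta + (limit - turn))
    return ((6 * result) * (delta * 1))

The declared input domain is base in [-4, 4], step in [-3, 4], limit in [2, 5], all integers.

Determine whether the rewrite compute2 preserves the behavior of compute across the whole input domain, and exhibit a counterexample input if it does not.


Evaluate both at base=-4, step=0, limit=3.
compute: scale := 0 | count := 2 | ((((count + limit) - (step + step)) == (limit * base)) and ((-limit) > (scale - base))): false | count := 0 | result := 0 | iter idx=-1: | result := 2 | iter idx=0: | result := 2 | iter idx=1: | result := 2 | iter idx=2: | result := 2 | iter idx=3: | result := 2 | delta := 0 | iter idx=3: | delta := 0 | iter turn=0: | delta := 3 | iter turn=1: | delta := 5 | iter idx=4: | delta := 20 | iter turn=0: | delta := 23 | iter turn=1: | delta := 25 | iter idx=5: | delta := 125 | iter turn=0: | delta := 128 | iter turn=1: | delta := 130 | iter idx=6: | delta := 780 | iter turn=0: | delta := 783 | iter turn=1: | delta := 785 | iter idx=7: | delta := 5495 | iter turn=0: | delta := 5498 | iter turn=1: | delta := 5500 | iter idx=8: | delta := 44000 | iter turn=0: | delta := 44003 | iter turn=1: | delta := 44005 | result 528060
compute2: total := 2 | (not (not ((not (not (((total + limit) - (step + step)) == (limit * base)))) and (not (not ((-limit) > (((base * limit) * (step + step)) - base))))))): false | total := 0 | scale := 0 | result := 0 | iter idx=-1: | result := 2 | iter idx=0: | result := 2 | iter idx=1: | result := 2 | iter idx=2: | result := 2 | iter idx=3: | result := 2 | delta := 0 | iter idx=4: | delta := 0 | iter turn=0: | delta := 3 | iter turn=1: | delta := 5 | iter idx=5: | delta := 25 | iter turn=0: | delta := 28 | iter turn=1: | delta := 30 | iter idx=6: | delta := 180 | iter turn=0: | delta := 183 | iter turn=1: | delta := 185 | iter idx=7: | delta := 1295 | iter turn=0: | delta := 1298 | iter turn=1: | delta := 1300 | iter idx=8: | delta := 10400 | iter turn=0: | delta := 10403 | iter turn=1: | delta := 10405 | result 124860
528060 against 124860: the behavior changed.
verdict: not equivalent; witness: base=-4, step=0, limit=3


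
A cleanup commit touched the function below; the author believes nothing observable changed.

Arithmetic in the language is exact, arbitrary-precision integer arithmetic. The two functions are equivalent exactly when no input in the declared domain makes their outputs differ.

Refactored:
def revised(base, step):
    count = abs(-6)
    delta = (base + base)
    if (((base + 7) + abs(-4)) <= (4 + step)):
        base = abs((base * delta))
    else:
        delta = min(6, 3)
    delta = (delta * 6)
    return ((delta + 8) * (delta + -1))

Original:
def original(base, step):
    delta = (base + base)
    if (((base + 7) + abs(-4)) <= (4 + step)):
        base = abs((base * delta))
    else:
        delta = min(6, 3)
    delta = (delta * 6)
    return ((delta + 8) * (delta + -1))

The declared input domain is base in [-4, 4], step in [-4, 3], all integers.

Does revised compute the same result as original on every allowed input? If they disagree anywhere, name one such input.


Changes here: statement counts differ; also min/max/abs usage differs; also local variable names differ; also constant usage differs; the full 72-point sweep finds no disagreement.
verdict: equivalent


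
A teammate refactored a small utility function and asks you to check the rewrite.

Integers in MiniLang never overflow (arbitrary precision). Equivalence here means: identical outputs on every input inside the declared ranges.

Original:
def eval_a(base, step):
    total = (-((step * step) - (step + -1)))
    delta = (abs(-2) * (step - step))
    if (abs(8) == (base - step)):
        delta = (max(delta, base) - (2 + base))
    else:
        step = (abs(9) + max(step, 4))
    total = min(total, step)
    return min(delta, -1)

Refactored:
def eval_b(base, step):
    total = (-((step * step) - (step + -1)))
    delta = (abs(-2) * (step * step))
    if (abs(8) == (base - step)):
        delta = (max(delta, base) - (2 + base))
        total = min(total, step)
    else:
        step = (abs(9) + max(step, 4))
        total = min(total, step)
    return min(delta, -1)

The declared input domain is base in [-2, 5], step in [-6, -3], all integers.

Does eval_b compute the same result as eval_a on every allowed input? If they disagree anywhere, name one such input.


Take base=2, step=-6.
eval_a: total=-43, then delta=0, then (abs(8) == (base - step)) is true, then delta=-2, then total=-43, then returns -2
eval_b: total=-43, then delta=72, then (abs(8) == (base - step)) is true, then delta=68, then total=-43, then returns -1
-2 != -1, so the rewrite changes behavior.
verdict: not equivalent; witness: base=2, step=-6


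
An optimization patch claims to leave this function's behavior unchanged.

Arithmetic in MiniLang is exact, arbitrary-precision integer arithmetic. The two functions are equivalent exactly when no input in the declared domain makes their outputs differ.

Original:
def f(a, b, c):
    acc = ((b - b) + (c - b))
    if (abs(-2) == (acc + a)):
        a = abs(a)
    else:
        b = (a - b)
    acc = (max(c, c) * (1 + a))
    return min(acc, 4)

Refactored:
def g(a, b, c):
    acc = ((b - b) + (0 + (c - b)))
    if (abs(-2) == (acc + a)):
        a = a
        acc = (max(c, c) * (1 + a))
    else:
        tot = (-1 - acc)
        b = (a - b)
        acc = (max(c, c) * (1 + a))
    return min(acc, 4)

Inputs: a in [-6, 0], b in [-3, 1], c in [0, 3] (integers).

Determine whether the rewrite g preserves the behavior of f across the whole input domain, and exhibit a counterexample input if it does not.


On input a=-4, b=-3, c=3, f returns 4 while g returns -9.
verdict: not equivalent; witness: a=-4, b=-3, c=3


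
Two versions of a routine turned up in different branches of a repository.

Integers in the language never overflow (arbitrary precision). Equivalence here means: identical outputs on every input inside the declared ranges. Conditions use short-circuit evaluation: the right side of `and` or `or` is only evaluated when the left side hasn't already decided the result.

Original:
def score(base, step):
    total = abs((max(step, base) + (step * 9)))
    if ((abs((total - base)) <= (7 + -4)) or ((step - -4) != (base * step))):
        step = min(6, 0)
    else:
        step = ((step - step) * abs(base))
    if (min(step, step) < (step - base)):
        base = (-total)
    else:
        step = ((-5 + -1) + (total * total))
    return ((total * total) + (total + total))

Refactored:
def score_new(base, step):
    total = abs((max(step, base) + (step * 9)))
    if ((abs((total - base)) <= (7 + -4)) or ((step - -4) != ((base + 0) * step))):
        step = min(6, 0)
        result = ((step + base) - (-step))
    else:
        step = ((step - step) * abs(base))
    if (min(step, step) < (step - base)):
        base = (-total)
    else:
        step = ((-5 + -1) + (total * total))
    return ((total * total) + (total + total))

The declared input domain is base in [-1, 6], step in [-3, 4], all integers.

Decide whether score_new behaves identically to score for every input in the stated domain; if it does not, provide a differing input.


Reading the diff, among the changes: arithmetic usage differs; and statement counts differ; and local variable names differ; and constant usage differs.
Spot check at base=3, step=1 — score: total becomes 12; next ((abs((total - base)) <= (7 + -4)) or ((step - -4) != (base * step))) evaluates to true; next step becomes 0; next (min(step, step) < (step - base)) evaluates to false; next step becomes 138; next final value 168. score_new: total becomes 12; next ((abs((total - base)) <= (7 + -4)) or ((step - -4) != ((base + 0) * step))) evaluates to true; next step becomes 0; next result becomes 3; next (min(step, step) < (step - base)) evaluates to false; next step becomes 138; next final value 168. Both give 168.
Checked all 64 inputs in the declared domain: the outputs agree on every one.
verdict: equivalent


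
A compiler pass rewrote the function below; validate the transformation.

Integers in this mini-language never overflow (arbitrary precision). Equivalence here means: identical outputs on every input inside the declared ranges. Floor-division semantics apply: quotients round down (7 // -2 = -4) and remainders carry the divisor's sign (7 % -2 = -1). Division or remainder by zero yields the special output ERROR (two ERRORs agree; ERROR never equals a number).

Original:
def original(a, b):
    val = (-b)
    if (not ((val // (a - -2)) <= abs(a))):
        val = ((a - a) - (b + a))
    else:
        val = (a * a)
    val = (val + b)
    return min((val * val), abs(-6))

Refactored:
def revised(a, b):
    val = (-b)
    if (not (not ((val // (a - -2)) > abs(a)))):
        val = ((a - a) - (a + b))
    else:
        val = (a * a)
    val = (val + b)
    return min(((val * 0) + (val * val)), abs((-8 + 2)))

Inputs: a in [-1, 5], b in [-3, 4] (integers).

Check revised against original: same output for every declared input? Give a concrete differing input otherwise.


Comparing the listings, the differences include: boolean connective usage differs, and comparison usage differs, and constant usage differs, and arithmetic usage differs.
One worked example (a=4, b=4) — original: val := -4 | (not ((val // (a - -2)) <= abs(a))): false | val := 16 | val := 20 | result 6; revised: val := -4 | (not (not ((val // (a - -2)) > abs(a)))): false | val := 16 | val := 20 | result 6; agreement on 6.
Checked all 56 inputs in the declared domain: the outputs agree on every one.
verdict: equivalent


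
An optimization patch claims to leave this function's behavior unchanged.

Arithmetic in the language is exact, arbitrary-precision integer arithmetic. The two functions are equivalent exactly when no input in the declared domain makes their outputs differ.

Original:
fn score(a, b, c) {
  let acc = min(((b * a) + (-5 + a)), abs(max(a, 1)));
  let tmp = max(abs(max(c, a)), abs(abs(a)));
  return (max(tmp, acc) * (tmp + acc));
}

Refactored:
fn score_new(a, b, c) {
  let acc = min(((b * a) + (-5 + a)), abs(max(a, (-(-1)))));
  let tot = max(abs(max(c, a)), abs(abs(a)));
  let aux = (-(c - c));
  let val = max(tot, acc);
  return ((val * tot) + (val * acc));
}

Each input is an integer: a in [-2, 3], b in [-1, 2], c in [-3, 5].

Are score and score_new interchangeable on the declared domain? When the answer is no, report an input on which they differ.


Behavior is preserved: although local variable names differ; also statement counts differ; also arithmetic usage differs, the outputs never diverge.
Spot check at a=2, b=2, c=-1 — score: acc=1, then tmp=2, then returns 6. score_new: acc=1, then tot=2, then aux=0, then val=2, then returns 6. Both give 6.
Sweeping the whole domain (216 inputs) finds no disagreement.
verdict: equivalent


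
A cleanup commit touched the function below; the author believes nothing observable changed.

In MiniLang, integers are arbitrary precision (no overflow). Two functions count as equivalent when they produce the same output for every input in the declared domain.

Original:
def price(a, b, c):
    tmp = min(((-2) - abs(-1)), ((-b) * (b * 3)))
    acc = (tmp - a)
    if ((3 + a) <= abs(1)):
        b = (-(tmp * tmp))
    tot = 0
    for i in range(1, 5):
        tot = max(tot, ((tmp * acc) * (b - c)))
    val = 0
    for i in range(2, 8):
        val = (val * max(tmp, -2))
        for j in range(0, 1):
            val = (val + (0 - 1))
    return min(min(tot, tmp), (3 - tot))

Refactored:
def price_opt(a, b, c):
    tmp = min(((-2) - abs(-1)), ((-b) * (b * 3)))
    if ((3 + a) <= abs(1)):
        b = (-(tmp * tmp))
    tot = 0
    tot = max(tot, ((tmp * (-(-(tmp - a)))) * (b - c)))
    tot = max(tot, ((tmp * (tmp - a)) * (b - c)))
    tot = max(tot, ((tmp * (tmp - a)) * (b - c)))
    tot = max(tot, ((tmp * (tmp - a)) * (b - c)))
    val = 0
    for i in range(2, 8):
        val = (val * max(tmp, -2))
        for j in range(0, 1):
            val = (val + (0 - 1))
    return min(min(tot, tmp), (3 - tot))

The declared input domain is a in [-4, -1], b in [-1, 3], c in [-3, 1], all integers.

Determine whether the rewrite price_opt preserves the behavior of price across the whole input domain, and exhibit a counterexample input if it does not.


Although statement counts differ; and min/max/abs usage differs; and arithmetic usage differs; and local variable names differ; and loop structure differs, 100/100 inputs agree.
verdict: equivalent


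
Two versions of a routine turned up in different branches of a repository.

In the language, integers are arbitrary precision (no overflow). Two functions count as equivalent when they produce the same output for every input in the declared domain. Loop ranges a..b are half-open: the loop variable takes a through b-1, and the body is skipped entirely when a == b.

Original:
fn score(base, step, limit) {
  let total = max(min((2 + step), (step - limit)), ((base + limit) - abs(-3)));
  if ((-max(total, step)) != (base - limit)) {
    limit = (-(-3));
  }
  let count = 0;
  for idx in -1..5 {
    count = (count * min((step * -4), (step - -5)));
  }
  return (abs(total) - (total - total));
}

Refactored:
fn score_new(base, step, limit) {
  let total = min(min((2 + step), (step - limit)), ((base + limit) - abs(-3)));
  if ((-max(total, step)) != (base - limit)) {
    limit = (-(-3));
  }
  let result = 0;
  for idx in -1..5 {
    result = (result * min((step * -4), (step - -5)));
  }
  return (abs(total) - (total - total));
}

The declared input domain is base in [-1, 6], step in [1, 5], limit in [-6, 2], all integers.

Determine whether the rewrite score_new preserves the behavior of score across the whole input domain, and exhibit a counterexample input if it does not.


At base=-1, step=1, limit=-6: score gives 3, score_new gives 10.
verdict: not equivalent; witness: base=-1, step=1, limit=-6
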